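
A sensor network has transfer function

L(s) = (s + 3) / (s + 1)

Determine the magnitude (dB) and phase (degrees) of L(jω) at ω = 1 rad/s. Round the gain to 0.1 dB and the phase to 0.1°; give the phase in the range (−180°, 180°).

7.0 dB, -26.6°

At s = jω = j1:
zero (s+3): 3 + j1 → |·| = √(3²+1²) = √10 ≈ 3.1623, ∠ = arctan(1/3) ≈ 18.43°
pole (s+1): 1 + j1 → |·| = √(1²+1²) = √2 ≈ 1.4142, ∠ = arctan(1/1) ≈ 45.00°
|L| = 1 · 3.1623 / 1.4142 ≈ 2.2361
Gain = 20 log₁₀(2.2361) ≈ 6.99 dB
∠L = 18.43° − 45.00° = -26.57°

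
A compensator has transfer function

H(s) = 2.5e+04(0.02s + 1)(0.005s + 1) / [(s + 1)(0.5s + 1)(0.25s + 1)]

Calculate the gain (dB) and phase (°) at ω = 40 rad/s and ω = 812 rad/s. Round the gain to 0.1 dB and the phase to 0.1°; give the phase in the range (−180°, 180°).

At ω = 40 rad/s:
zero (1 + j40·0.02) = 1 + j0.8 → |·| ≈ 1.2806, ∠ ≈ 38.66°
zero (1 + j40·0.005) = 1 + j0.2 → |·| ≈ 1.0198, ∠ ≈ 11.31°
pole (1 + j40·1) = 1 + j40 → |·| ≈ 40.012, ∠ ≈ 88.57°
pole (1 + j40·0.5) = 1 + j20 → |·| ≈ 20.025, ∠ ≈ 87.14°
pole (1 + j40·0.25) = 1 + j10 → |·| ≈ 10.05, ∠ ≈ 84.29°
|H| = 2.5e+04 · 1.2806 · 1.0198 / (40.012 · 20.025 · 10.05) ≈ 4.0545
Gain = 20 log₁₀(4.0545) ≈ 12.16 dB
∠H = (38.66° + 11.31°) − (88.57° + 87.14° + 84.29°) = -210.03° ≡ 149.97° (principal value)

At ω = 812 rad/s:
zero (1 + j812·0.02) = 1 + j16.24 → |·| ≈ 16.271, ∠ ≈ 86.48°
zero (1 + j812·0.005) = 1 + j4.06 → |·| ≈ 4.1813, ∠ ≈ 76.16°
pole (1 + j812·1) = 1 + j812 → |·| ≈ 812, ∠ ≈ 89.93°
pole (1 + j812·0.5) = 1 + j406 → |·| ≈ 406, ∠ ≈ 89.86°
pole (1 + j812·0.25) = 1 + j203 → |·| ≈ 203, ∠ ≈ 89.72°
|H| = 2.5e+04 · 16.271 · 4.1813 / (812 · 406 · 203) ≈ 0.025415
Gain = 20 log₁₀(0.025415) ≈ -31.90 dB
∠H = (86.48° + 76.16°) − (89.93° + 89.86° + 89.72°) = -106.87°

ω = 40: 12.2 dB, 150.0°; ω = 812: -31.9 dB, -106.9°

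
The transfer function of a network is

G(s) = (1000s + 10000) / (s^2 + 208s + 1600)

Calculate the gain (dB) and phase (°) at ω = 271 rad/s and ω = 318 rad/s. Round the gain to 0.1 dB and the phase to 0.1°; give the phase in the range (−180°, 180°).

Substitute s = j271:
Numerator: 1000(j271) + 10000 = 10000 + j271000
Denominator: (j271)^2 + 208(j271) + 1600 = -71841 + j56368
|N| = √(10000² + 271000²) ≈ 2.7118e+05, ∠N ≈ 87.89°
|D| = √(71841² + 56368²) ≈ 91315, ∠D ≈ 141.88°
|G| = 2.7118e+05 / 91315 ≈ 2.9697
Gain = 20 log₁₀(2.9697) ≈ 9.45 dB
∠G = 87.89° − 141.88° = -53.99°

Substitute s = j318:
Numerator: 1000(j318) + 10000 = 10000 + j318000
Denominator: (j318)^2 + 208(j318) + 1600 = -99524 + j66144
|N| = √(10000² + 318000²) ≈ 3.1816e+05, ∠N ≈ 88.20°
|D| = √(99524² + 66144²) ≈ 1.195e+05, ∠D ≈ 146.39°
|G| = 3.1816e+05 / 1.195e+05 ≈ 2.6624
Gain = 20 log₁₀(2.6624) ≈ 8.51 dB
∠G = 88.20° − 146.39° = -58.19°

ω = 271: 9.5 dB, -54.0°; ω = 318: 8.5 dB, -58.2°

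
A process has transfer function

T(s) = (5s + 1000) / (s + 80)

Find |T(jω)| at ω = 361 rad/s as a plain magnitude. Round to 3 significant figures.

Substitute s = j361:
Numerator: 5(j361) + 1000 = 1000 + j1805
Denominator: (j361) + 80 = 80 + j361
|N| = √(1000² + 1805²) ≈ 2063.5, ∠N ≈ 61.01°
|D| = √(80² + 361²) ≈ 369.76, ∠D ≈ 77.50°
|T| = 2063.5 / 369.76 ≈ 5.5806

5.58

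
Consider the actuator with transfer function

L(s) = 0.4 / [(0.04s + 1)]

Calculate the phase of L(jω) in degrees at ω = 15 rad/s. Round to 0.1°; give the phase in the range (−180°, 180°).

-31.0°

At ω = 15 rad/s:
pole (1 + j15·0.04) = 1 + j0.6 → |·| ≈ 1.1662, ∠ ≈ 30.96°
∠L = (0°) − (30.96°) = -30.96°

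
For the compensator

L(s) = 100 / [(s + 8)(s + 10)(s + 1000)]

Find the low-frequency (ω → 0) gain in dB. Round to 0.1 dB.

L(0) = 100 / (8·10·1000) = 0.00125
20 log₁₀(0.00125) ≈ -58.06 dB

-58.1 dB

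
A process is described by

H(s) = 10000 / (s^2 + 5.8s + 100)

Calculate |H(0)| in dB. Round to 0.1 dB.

40.0 dB

H(0) = 10000 / 100 = 100
20 log₁₀(100) ≈ 40.00 dB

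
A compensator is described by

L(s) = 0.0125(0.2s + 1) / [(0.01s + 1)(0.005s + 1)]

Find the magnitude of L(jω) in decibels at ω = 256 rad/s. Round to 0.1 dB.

At ω = 256 rad/s:
zero (1 + j256·0.2) = 1 + j51.2 → |·| ≈ 51.21, ∠ ≈ 88.88°
pole (1 + j256·0.01) = 1 + j2.56 → |·| ≈ 2.7484, ∠ ≈ 68.66°
pole (1 + j256·0.005) = 1 + j1.28 → |·| ≈ 1.6243, ∠ ≈ 52.00°
|L| = 0.0125 · 51.21 / (2.7484 · 1.6243) ≈ 0.14339
Gain = 20 log₁₀(0.14339) ≈ -16.87 dB

-16.9 dB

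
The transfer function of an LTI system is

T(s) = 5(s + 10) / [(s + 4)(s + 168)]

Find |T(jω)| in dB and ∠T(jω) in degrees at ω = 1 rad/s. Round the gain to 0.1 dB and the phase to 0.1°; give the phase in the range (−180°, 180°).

-22.8 dB, -8.7°

At s = jω = j1:
zero (s+10): 10 + j1 → |·| = √(10²+1²) = √101 ≈ 10.05, ∠ = arctan(1/10) ≈ 5.71°
pole (s+4): 4 + j1 → |·| = √(4²+1²) = √17 ≈ 4.1231, ∠ = arctan(1/4) ≈ 14.04°
pole (s+168): 168 + j1 → |·| = √(168²+1²) = √28225 ≈ 168, ∠ = arctan(1/168) ≈ 0.34°
|T| = 5 · 10.05 / 692.68 ≈ 0.072544
Gain = 20 log₁₀(0.072544) ≈ -22.79 dB
∠T = 5.71° − 14.38° = -8.67°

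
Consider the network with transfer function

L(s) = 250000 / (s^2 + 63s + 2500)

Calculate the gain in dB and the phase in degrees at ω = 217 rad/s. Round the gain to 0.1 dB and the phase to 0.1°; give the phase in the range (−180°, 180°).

14.6 dB, -163.0°

At s = jω = j217:
quadratic: (j217)² + 63·j217 + 2500 = -44589 + j13671 → |·| ≈ 46638, ∠ ≈ 162.95°
|L| = 250000 / 46638 ≈ 5.3604
Gain = 20 log₁₀(5.3604) ≈ 14.58 dB
∠L = 0.00° − 162.95° = -162.95°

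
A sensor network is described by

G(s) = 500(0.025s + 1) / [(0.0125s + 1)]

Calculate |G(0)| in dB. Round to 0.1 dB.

54.0 dB

G(0) = 500 · 1 / 1 = 500
20 log₁₀(500) ≈ 53.98 dB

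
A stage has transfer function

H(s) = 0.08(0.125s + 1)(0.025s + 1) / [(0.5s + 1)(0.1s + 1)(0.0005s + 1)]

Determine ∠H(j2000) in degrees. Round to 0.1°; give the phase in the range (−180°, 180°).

-46.0°

At ω = 2000 rad/s:
zero (1 + j2000·0.125) = 1 + j250 → |·| ≈ 250, ∠ ≈ 89.77°
zero (1 + j2000·0.025) = 1 + j50 → |·| ≈ 50.01, ∠ ≈ 88.85°
pole (1 + j2000·0.5) = 1 + j1000 → |·| ≈ 1000, ∠ ≈ 89.94°
pole (1 + j2000·0.1) = 1 + j200 → |·| ≈ 200, ∠ ≈ 89.71°
pole (1 + j2000·0.0005) = 1 + j1 → |·| ≈ 1.4142, ∠ ≈ 45.00°
∠H = (89.77° + 88.85°) − (89.94° + 89.71° + 45.00°) = -46.03°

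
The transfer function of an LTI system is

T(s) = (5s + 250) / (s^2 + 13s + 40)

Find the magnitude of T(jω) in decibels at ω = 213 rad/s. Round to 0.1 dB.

Substitute s = j213:
Numerator: 5(j213) + 250 = 250 + j1065
Denominator: (j213)^2 + 13(j213) + 40 = -45329 + j2769
|N| = √(250² + 1065²) ≈ 1093.9, ∠N ≈ 76.79°
|D| = √(45329² + 2769²) ≈ 45413, ∠D ≈ 176.50°
|T| = 1093.9 / 45413 ≈ 0.024088
Gain = 20 log₁₀(0.024088) ≈ -32.36 dB

-32.4 dB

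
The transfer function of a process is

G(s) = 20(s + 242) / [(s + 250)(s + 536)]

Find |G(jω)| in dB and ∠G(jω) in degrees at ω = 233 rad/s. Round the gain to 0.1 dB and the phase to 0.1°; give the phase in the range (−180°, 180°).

-29.5 dB, -22.6°

At s = jω = j233:
zero (s+242): 242 + j233 → |·| = √(242²+233²) = √112853 ≈ 335.94, ∠ = arctan(233/242) ≈ 43.91°
pole (s+250): 250 + j233 → |·| = √(250²+233²) = √116789 ≈ 341.74, ∠ = arctan(233/250) ≈ 42.98°
pole (s+536): 536 + j233 → |·| = √(536²+233²) = √341585 ≈ 584.45, ∠ = arctan(233/536) ≈ 23.49°
|G| = 20 · 335.94 / 1.9973e+05 ≈ 0.033639
Gain = 20 log₁₀(0.033639) ≈ -29.46 dB
∠G = 43.91° − 66.47° = -22.56°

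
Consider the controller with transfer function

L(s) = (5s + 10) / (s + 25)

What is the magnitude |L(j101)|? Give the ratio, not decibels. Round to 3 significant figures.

Substitute s = j101:
Numerator: 5(j101) + 10 = 10 + j505
Denominator: (j101) + 25 = 25 + j101
|N| = √(10² + 505²) ≈ 505.1, ∠N ≈ 88.87°
|D| = √(25² + 101²) ≈ 104.05, ∠D ≈ 76.10°
|L| = 505.1 / 104.05 ≈ 4.8544

4.85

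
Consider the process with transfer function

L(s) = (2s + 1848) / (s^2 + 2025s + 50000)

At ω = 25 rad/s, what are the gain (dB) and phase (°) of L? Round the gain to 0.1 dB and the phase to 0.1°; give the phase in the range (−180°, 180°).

Substitute s = j25:
Numerator: 2(j25) + 1848 = 1848 + j50
Denominator: (j25)^2 + 2025(j25) + 50000 = 49375 + j50625
|N| = √(1848² + 50²) ≈ 1848.7, ∠N ≈ 1.55°
|D| = √(49375² + 50625²) ≈ 70716, ∠D ≈ 45.72°
|L| = 1848.7 / 70716 ≈ 0.026143
Gain = 20 log₁₀(0.026143) ≈ -31.65 dB
∠L = 1.55° − 45.72° = -44.17°

-31.7 dB, -44.2°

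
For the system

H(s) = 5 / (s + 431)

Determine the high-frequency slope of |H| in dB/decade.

-20 dB/decade

Each pole contributes −20 dB/decade at high frequency; each zero contributes +20 dB/decade.
Net: 0 zero(s) − 1 pole(s) → -20 dB/decade.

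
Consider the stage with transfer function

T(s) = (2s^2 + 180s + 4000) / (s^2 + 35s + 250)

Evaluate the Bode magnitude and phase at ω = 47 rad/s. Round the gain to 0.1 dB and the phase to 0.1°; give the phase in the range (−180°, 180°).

Substitute s = j47:
Numerator: 2(j47)^2 + 180(j47) + 4000 = -418 + j8460
Denominator: (j47)^2 + 35(j47) + 250 = -1959 + j1645
|N| = √(418² + 8460²) ≈ 8470.3, ∠N ≈ 92.83°
|D| = √(1959² + 1645²) ≈ 2558.1, ∠D ≈ 139.98°
|T| = 8470.3 / 2558.1 ≈ 3.3112
Gain = 20 log₁₀(3.3112) ≈ 10.40 dB
∠T = 92.83° − 139.98° = -47.15°

10.4 dB, -47.2°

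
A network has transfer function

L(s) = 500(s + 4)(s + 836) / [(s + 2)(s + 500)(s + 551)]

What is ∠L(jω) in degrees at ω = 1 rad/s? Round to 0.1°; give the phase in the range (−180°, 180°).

At s = jω = j1:
zero (s+4): 4 + j1 → |·| = √(4²+1²) = √17 ≈ 4.1231, ∠ = arctan(1/4) ≈ 14.04°
zero (s+836): 836 + j1 → |·| = √(836²+1²) = √698897 ≈ 836, ∠ = arctan(1/836) ≈ 0.07°
pole (s+2): 2 + j1 → |·| = √(2²+1²) = √5 ≈ 2.2361, ∠ = arctan(1/2) ≈ 26.57°
pole (s+500): 500 + j1 → |·| = √(500²+1²) = √250001 ≈ 500, ∠ = arctan(1/500) ≈ 0.11°
pole (s+551): 551 + j1 → |·| = √(551²+1²) = √303602 ≈ 551, ∠ = arctan(1/551) ≈ 0.10°
∠L = 14.11° − 26.78° = -12.67°

-12.7°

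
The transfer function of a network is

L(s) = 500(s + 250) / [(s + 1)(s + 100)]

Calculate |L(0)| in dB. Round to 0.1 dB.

L(0) = 500·250 / (1·100) = 1250
20 log₁₀(1250) ≈ 61.94 dB

61.9 dB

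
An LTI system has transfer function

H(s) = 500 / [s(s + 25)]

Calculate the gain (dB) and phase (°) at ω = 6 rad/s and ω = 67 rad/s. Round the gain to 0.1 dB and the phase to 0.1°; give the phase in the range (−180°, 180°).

At s = jω = j6:
pole (s+25): 25 + j6 → |·| = √(25²+6²) = √661 ≈ 25.71, ∠ = arctan(6/25) ≈ 13.50°
pole at origin: |s| = 6, ∠ = 90.00° (in denominator)
|H| = 500 / 154.26 ≈ 3.2413
Gain = 20 log₁₀(3.2413) ≈ 10.21 dB
∠H = 0.00° − 103.50° = -103.50°

At s = jω = j67:
pole (s+25): 25 + j67 → |·| = √(25²+67²) = √5114 ≈ 71.512, ∠ = arctan(67/25) ≈ 69.54°
pole at origin: |s| = 67, ∠ = 90.00° (in denominator)
|H| = 500 / 4791.3 ≈ 0.10436
Gain = 20 log₁₀(0.10436) ≈ -19.63 dB
∠H = 0.00° − 159.54° = -159.54°

ω = 6: 10.2 dB, -103.5°; ω = 67: -19.6 dB, -159.5°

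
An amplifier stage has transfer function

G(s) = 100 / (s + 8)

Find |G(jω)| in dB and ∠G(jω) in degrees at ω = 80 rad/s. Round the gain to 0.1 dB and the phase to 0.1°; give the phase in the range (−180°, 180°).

1.9 dB, -84.3°

At s = jω = j80:
pole (s+8): 8 + j80 → |·| = √(8²+80²) = √6464 ≈ 80.399, ∠ = arctan(80/8) ≈ 84.29°
|G| = 100 / 80.399 ≈ 1.2438
Gain = 20 log₁₀(1.2438) ≈ 1.90 dB
∠G = 0.00° − 84.29° = -84.29°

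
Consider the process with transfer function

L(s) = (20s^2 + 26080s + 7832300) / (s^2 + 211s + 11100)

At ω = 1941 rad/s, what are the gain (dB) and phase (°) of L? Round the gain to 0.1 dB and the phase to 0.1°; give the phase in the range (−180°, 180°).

27.0 dB, -30.6°

Substitute s = j1941:
Numerator: 20(j1941)^2 + 26080(j1941) + 7832300 = -67517320 + j50621280
Denominator: (j1941)^2 + 211(j1941) + 11100 = -3756381 + j409551
|N| = √(67517320² + 50621280²) ≈ 8.4387e+07, ∠N ≈ 143.14°
|D| = √(3756381² + 409551²) ≈ 3.7786e+06, ∠D ≈ 173.78°
|L| = 8.4387e+07 / 3.7786e+06 ≈ 22.333
Gain = 20 log₁₀(22.333) ≈ 26.98 dB
∠L = 143.14° − 173.78° = -30.64°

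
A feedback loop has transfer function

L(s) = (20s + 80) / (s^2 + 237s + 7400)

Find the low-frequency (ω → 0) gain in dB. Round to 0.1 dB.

L(0) = 80 / 7400 ≈ 0.010811
20 log₁₀(0.010811) ≈ -39.32 dB

-39.3 dB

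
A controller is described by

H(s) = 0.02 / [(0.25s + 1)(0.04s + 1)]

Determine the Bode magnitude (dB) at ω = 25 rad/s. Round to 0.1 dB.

At ω = 25 rad/s:
pole (1 + j25·0.25) = 1 + j6.25 → |·| ≈ 6.3295, ∠ ≈ 80.91°
pole (1 + j25·0.04) = 1 + j1 → |·| ≈ 1.4142, ∠ ≈ 45.00°
|H| = 0.02 · 1 / (6.3295 · 1.4142) ≈ 0.0022343
Gain = 20 log₁₀(0.0022343) ≈ -53.02 dB

-53.0 dB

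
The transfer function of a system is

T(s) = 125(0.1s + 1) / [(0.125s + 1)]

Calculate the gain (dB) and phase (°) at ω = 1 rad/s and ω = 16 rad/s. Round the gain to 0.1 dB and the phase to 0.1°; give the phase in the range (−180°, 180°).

ω = 1: 41.9 dB, -1.4°; ω = 16: 40.5 dB, -5.4°

At ω = 1 rad/s:
zero (1 + j1·0.1) = 1 + j0.1 → |·| ≈ 1.005, ∠ ≈ 5.71°
pole (1 + j1·0.125) = 1 + j0.125 → |·| ≈ 1.0078, ∠ ≈ 7.13°
|T| = 125 · 1.005 / (1.0078) ≈ 124.65
Gain = 20 log₁₀(124.65) ≈ 41.91 dB
∠T = (5.71°) − (7.13°) = -1.42°

At ω = 16 rad/s:
zero (1 + j16·0.1) = 1 + j1.6 → |·| ≈ 1.8868, ∠ ≈ 57.99°
pole (1 + j16·0.125) = 1 + j2 → |·| ≈ 2.2361, ∠ ≈ 63.43°
|T| = 125 · 1.8868 / (2.2361) ≈ 105.47
Gain = 20 log₁₀(105.47) ≈ 40.46 dB
∠T = (57.99°) − (63.43°) = -5.44°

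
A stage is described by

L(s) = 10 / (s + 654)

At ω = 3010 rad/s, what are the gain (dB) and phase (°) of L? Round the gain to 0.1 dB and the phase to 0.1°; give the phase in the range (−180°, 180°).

-49.8 dB, -77.7°

At s = jω = j3010:
pole (s+654): 654 + j3010 → |·| = √(654²+3010²) = √9487816 ≈ 3080.2, ∠ = arctan(3010/654) ≈ 77.74°
|L| = 10 / 3080.2 ≈ 0.0032465
Gain = 20 log₁₀(0.0032465) ≈ -49.77 dB
∠L = 0.00° − 77.74° = -77.74°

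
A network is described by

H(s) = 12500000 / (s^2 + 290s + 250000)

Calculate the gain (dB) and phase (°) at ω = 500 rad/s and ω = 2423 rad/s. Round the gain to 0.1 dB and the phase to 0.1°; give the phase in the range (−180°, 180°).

At s = jω = j500:
quadratic: (j500)² + 290·j500 + 250000 = 0 + j145000 → |·| ≈ 1.45e+05, ∠ ≈ 90.00°
|H| = 12500000 / 1.45e+05 ≈ 86.207
Gain = 20 log₁₀(86.207) ≈ 38.71 dB
∠H = 0.00° − 90.00° = -90.00°

At s = jω = j2423:
quadratic: (j2423)² + 290·j2423 + 250000 = -5620929 + j702670 → |·| ≈ 5.6647e+06, ∠ ≈ 172.87°
|H| = 12500000 / 5.6647e+06 ≈ 2.2066
Gain = 20 log₁₀(2.2066) ≈ 6.87 dB
∠H = 0.00° − 172.87° = -172.87°

ω = 500: 38.7 dB, -90.0°; ω = 2423: 6.9 dB, -172.9°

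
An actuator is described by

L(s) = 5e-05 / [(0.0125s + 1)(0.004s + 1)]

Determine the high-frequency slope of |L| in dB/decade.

-40 dB/decade

Each pole contributes −20 dB/decade at high frequency; each zero contributes +20 dB/decade.
Net: 0 zero(s) − 2 pole(s) → -40 dB/decade.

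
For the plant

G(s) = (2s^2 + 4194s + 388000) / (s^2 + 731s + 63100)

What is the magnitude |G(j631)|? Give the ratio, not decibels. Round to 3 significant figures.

4.70

Substitute s = j631:
Numerator: 2(j631)^2 + 4194(j631) + 388000 = -408322 + j2646414
Denominator: (j631)^2 + 731(j631) + 63100 = -335061 + j461261
|N| = √(408322² + 2646414²) ≈ 2.6777e+06, ∠N ≈ 98.77°
|D| = √(335061² + 461261²) ≈ 5.7011e+05, ∠D ≈ 125.99°
|G| = 2.6777e+06 / 5.7011e+05 ≈ 4.6968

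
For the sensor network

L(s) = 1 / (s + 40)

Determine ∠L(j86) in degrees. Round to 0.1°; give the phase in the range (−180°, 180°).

Substitute s = j86:
Numerator: 1 = 1 + j0
Denominator: (j86) + 40 = 40 + j86
|N| = √(1² + 0²) ≈ 1, ∠N ≈ 0.00°
|D| = √(40² + 86²) ≈ 94.847, ∠D ≈ 65.06°
∠L = 0.00° − 65.06° = -65.06°

-65.1°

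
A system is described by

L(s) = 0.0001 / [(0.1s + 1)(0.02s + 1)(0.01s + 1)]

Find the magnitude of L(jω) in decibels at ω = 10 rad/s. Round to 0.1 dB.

-83.2 dB

At ω = 10 rad/s:
pole (1 + j10·0.1) = 1 + j1 → |·| ≈ 1.4142, ∠ ≈ 45.00°
pole (1 + j10·0.02) = 1 + j0.2 → |·| ≈ 1.0198, ∠ ≈ 11.31°
pole (1 + j10·0.01) = 1 + j0.1 → |·| ≈ 1.005, ∠ ≈ 5.71°
|L| = 0.0001 · 1 / (1.4142 · 1.0198 · 1.005) ≈ 6.8993e-05
Gain = 20 log₁₀(6.8993e-05) ≈ -83.22 dB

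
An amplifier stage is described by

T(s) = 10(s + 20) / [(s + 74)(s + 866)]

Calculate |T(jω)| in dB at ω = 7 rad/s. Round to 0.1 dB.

-49.7 dB

At s = jω = j7:
zero (s+20): 20 + j7 → |·| = √(20²+7²) = √449 ≈ 21.19, ∠ = arctan(7/20) ≈ 19.29°
pole (s+74): 74 + j7 → |·| = √(74²+7²) = √5525 ≈ 74.33, ∠ = arctan(7/74) ≈ 5.40°
pole (s+866): 866 + j7 → |·| = √(866²+7²) = √750005 ≈ 866.03, ∠ = arctan(7/866) ≈ 0.46°
|T| = 10 · 21.19 / 64372 ≈ 0.0032918
Gain = 20 log₁₀(0.0032918) ≈ -49.65 dB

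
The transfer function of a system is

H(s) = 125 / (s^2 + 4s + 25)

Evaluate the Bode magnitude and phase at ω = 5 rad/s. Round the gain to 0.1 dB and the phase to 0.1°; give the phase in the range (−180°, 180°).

At s = jω = j5:
quadratic: (j5)² + 4·j5 + 25 = 0 + j20 → |·| ≈ 20, ∠ ≈ 90.00°
|H| = 125 / 20 ≈ 6.25
Gain = 20 log₁₀(6.25) ≈ 15.92 dB
∠H = 0.00° − 90.00° = -90.00°

15.9 dB, -90.0°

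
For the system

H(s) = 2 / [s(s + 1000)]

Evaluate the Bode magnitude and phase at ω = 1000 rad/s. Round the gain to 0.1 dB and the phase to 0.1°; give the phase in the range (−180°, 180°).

At s = jω = j1000:
pole (s+1000): 1000 + j1000 → |·| = √(1000²+1000²) = √2000000 ≈ 1414.2, ∠ = arctan(1000/1000) ≈ 45.00°
pole at origin: |s| = 1000, ∠ = 90.00° (in denominator)
|H| = 2 / 1.4142e+06 ≈ 1.4142e-06
Gain = 20 log₁₀(1.4142e-06) ≈ -116.99 dB
∠H = 0.00° − 135.00° = -135.00°

-117.0 dB, -135.0°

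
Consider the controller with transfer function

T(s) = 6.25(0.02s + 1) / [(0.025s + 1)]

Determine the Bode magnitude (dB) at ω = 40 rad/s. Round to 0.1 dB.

At ω = 40 rad/s:
zero (1 + j40·0.02) = 1 + j0.8 → |·| ≈ 1.2806, ∠ ≈ 38.66°
pole (1 + j40·0.025) = 1 + j1 → |·| ≈ 1.4142, ∠ ≈ 45.00°
|T| = 6.25 · 1.2806 / (1.4142) ≈ 5.6596
Gain = 20 log₁₀(5.6596) ≈ 15.06 dB

15.1 dB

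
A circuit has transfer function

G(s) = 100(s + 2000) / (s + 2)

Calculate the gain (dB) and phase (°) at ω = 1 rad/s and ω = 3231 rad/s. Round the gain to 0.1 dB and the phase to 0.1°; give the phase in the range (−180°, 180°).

At s = jω = j1:
zero (s+2000): 2000 + j1 → |·| = √(2000²+1²) = √4000001 ≈ 2000, ∠ = arctan(1/2000) ≈ 0.03°
pole (s+2): 2 + j1 → |·| = √(2²+1²) = √5 ≈ 2.2361, ∠ = arctan(1/2) ≈ 26.57°
|G| = 100 · 2000 / 2.2361 ≈ 89441
Gain = 20 log₁₀(89441) ≈ 99.03 dB
∠G = 0.03° − 26.57° = -26.54°

At s = jω = j3231:
zero (s+2000): 2000 + j3231 → |·| = √(2000²+3231²) = √14439361 ≈ 3799.9, ∠ = arctan(3231/2000) ≈ 58.24°
pole (s+2): 2 + j3231 → |·| = √(2²+3231²) = √10439365 ≈ 3231, ∠ = arctan(3231/2) ≈ 89.96°
|G| = 100 · 3799.9 / 3231 ≈ 117.61
Gain = 20 log₁₀(117.61) ≈ 41.41 dB
∠G = 58.24° − 89.96° = -31.72°

ω = 1: 99.0 dB, -26.5°; ω = 3231: 41.4 dB, -31.7°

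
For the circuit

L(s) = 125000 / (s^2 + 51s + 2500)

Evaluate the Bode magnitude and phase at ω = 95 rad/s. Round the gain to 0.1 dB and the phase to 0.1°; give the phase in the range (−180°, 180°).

23.7 dB, -143.4°

At s = jω = j95:
quadratic: (j95)² + 51·j95 + 2500 = -6525 + j4845 → |·| ≈ 8127.1, ∠ ≈ 143.41°
|L| = 125000 / 8127.1 ≈ 15.381
Gain = 20 log₁₀(15.381) ≈ 23.74 dB
∠L = 0.00° − 143.41° = -143.41°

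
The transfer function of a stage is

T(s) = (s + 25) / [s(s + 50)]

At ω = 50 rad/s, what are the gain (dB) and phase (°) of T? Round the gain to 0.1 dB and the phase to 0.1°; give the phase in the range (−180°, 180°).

At s = jω = j50:
zero (s+25): 25 + j50 → |·| = √(25²+50²) = √3125 ≈ 55.902, ∠ = arctan(50/25) ≈ 63.43°
pole (s+50): 50 + j50 → |·| = √(50²+50²) = √5000 ≈ 70.711, ∠ = arctan(50/50) ≈ 45.00°
pole at origin: |s| = 50, ∠ = 90.00° (in denominator)
|T| = 1 · 55.902 / 3535.5 ≈ 0.015812
Gain = 20 log₁₀(0.015812) ≈ -36.02 dB
∠T = 63.43° − 135.00° = -71.57°

-36.0 dB, -71.6°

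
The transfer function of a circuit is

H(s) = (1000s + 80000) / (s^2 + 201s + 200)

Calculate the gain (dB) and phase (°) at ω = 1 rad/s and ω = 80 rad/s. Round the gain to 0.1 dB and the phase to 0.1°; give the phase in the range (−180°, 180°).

Substitute s = j1:
Numerator: 1000(j1) + 80000 = 80000 + j1000
Denominator: (j1)^2 + 201(j1) + 200 = 199 + j201
|N| = √(80000² + 1000²) ≈ 80006, ∠N ≈ 0.72°
|D| = √(199² + 201²) ≈ 282.85, ∠D ≈ 45.29°
|H| = 80006 / 282.85 ≈ 282.86
Gain = 20 log₁₀(282.86) ≈ 49.03 dB
∠H = 0.72° − 45.29° = -44.57°

Substitute s = j80:
Numerator: 1000(j80) + 80000 = 80000 + j80000
Denominator: (j80)^2 + 201(j80) + 200 = -6200 + j16080
|N| = √(80000² + 80000²) ≈ 1.1314e+05, ∠N ≈ 45.00°
|D| = √(6200² + 16080²) ≈ 17234, ∠D ≈ 111.09°
|H| = 1.1314e+05 / 17234 ≈ 6.5649
Gain = 20 log₁₀(6.5649) ≈ 16.34 dB
∠H = 45.00° − 111.09° = -66.09°

ω = 1: 49.0 dB, -44.6°; ω = 80: 16.3 dB, -66.1°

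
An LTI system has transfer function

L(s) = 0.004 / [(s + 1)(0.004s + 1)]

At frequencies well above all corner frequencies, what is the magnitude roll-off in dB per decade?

Each pole contributes −20 dB/decade at high frequency; each zero contributes +20 dB/decade.
Net: 0 zero(s) − 2 pole(s) → -40 dB/decade.

-40 dB/decade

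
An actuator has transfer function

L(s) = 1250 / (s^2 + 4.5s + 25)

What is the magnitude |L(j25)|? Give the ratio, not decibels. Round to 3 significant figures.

2.05

At s = jω = j25:
quadratic: (j25)² + 4.5·j25 + 25 = -600 + j112.5 → |·| ≈ 610.46, ∠ ≈ 169.38°
|L| = 1250 / 610.46 ≈ 2.0476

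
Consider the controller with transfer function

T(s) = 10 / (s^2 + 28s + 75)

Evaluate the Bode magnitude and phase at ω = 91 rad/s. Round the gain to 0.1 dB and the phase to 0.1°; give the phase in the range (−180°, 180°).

Substitute s = j91:
Numerator: 10 = 10 + j0
Denominator: (j91)^2 + 28(j91) + 75 = -8206 + j2548
|N| = √(10² + 0²) ≈ 10, ∠N ≈ 0.00°
|D| = √(8206² + 2548²) ≈ 8592.5, ∠D ≈ 162.75°
|T| = 10 / 8592.5 ≈ 0.0011638
Gain = 20 log₁₀(0.0011638) ≈ -58.68 dB
∠T = 0.00° − 162.75° = -162.75°

-58.7 dB, -162.8°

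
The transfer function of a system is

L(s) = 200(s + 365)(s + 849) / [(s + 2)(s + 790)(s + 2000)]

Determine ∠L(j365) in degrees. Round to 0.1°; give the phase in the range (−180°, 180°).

At s = jω = j365:
zero (s+365): 365 + j365 → |·| = √(365²+365²) = √266450 ≈ 516.19, ∠ = arctan(365/365) ≈ 45.00°
zero (s+849): 849 + j365 → |·| = √(849²+365²) = √854026 ≈ 924.14, ∠ = arctan(365/849) ≈ 23.26°
pole (s+2): 2 + j365 → |·| = √(2²+365²) = √133229 ≈ 365.01, ∠ = arctan(365/2) ≈ 89.69°
pole (s+790): 790 + j365 → |·| = √(790²+365²) = √757325 ≈ 870.24, ∠ = arctan(365/790) ≈ 24.80°
pole (s+2000): 2000 + j365 → |·| = √(2000²+365²) = √4133225 ≈ 2033, ∠ = arctan(365/2000) ≈ 10.34°
∠L = 68.26° − 124.83° = -56.57°

-56.6°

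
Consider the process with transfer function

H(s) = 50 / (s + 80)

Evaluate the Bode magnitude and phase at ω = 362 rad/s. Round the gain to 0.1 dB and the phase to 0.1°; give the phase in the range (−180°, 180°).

-17.4 dB, -77.5°

At s = jω = j362:
pole (s+80): 80 + j362 → |·| = √(80²+362²) = √137444 ≈ 370.73, ∠ = arctan(362/80) ≈ 77.54°
|H| = 50 / 370.73 ≈ 0.13487
Gain = 20 log₁₀(0.13487) ≈ -17.40 dB
∠H = 0.00° − 77.54° = -77.54°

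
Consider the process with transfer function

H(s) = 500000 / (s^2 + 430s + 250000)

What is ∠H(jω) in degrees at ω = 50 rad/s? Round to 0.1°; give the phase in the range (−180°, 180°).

-5.0°

At s = jω = j50:
quadratic: (j50)² + 430·j50 + 250000 = 247500 + j21500 → |·| ≈ 2.4843e+05, ∠ ≈ 4.96°
∠H = 0.00° − 4.96° = -4.96°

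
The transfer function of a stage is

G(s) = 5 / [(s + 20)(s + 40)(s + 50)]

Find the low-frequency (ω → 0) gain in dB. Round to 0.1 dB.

G(0) = 5 / (20·40·50) = 0.000125
20 log₁₀(0.000125) ≈ -78.06 dB

-78.1 dB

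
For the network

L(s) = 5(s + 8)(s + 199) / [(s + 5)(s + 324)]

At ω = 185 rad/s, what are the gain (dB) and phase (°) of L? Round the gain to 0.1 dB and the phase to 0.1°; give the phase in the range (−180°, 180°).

11.2 dB, 12.3°

At s = jω = j185:
zero (s+8): 8 + j185 → |·| = √(8²+185²) = √34289 ≈ 185.17, ∠ = arctan(185/8) ≈ 87.52°
zero (s+199): 199 + j185 → |·| = √(199²+185²) = √73826 ≈ 271.71, ∠ = arctan(185/199) ≈ 42.91°
pole (s+5): 5 + j185 → |·| = √(5²+185²) = √34250 ≈ 185.07, ∠ = arctan(185/5) ≈ 88.45°
pole (s+324): 324 + j185 → |·| = √(324²+185²) = √139201 ≈ 373.1, ∠ = arctan(185/324) ≈ 29.73°
|L| = 5 · 50313 / 69050 ≈ 3.6432
Gain = 20 log₁₀(3.6432) ≈ 11.23 dB
∠L = 130.43° − 118.18° = 12.25°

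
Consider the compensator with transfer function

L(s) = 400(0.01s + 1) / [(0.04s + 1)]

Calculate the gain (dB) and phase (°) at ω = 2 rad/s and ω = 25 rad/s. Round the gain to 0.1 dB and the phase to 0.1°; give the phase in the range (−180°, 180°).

At ω = 2 rad/s:
zero (1 + j2·0.01) = 1 + j0.02 → |·| ≈ 1.0002, ∠ ≈ 1.15°
pole (1 + j2·0.04) = 1 + j0.08 → |·| ≈ 1.0032, ∠ ≈ 4.57°
|L| = 400 · 1.0002 / (1.0032) ≈ 398.8
Gain = 20 log₁₀(398.8) ≈ 52.02 dB
∠L = (1.15°) − (4.57°) = -3.42°

At ω = 25 rad/s:
zero (1 + j25·0.01) = 1 + j0.25 → |·| ≈ 1.0308, ∠ ≈ 14.04°
pole (1 + j25·0.04) = 1 + j1 → |·| ≈ 1.4142, ∠ ≈ 45.00°
|L| = 400 · 1.0308 / (1.4142) ≈ 291.56
Gain = 20 log₁₀(291.56) ≈ 49.29 dB
∠L = (14.04°) − (45.00°) = -30.96°

ω = 2: 52.0 dB, -3.4°; ω = 25: 49.3 dB, -31.0°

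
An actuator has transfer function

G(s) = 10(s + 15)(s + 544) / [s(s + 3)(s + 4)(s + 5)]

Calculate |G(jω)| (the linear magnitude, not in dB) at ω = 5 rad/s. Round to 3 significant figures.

At s = jω = j5:
zero (s+15): 15 + j5 → |·| = √(15²+5²) = √250 ≈ 15.811, ∠ = arctan(5/15) ≈ 18.43°
zero (s+544): 544 + j5 → |·| = √(544²+5²) = √295961 ≈ 544.02, ∠ = arctan(5/544) ≈ 0.53°
pole (s+3): 3 + j5 → |·| = √(3²+5²) = √34 ≈ 5.831, ∠ = arctan(5/3) ≈ 59.04°
pole (s+4): 4 + j5 → |·| = √(4²+5²) = √41 ≈ 6.4031, ∠ = arctan(5/4) ≈ 51.34°
pole (s+5): 5 + j5 → |·| = √(5²+5²) = √50 ≈ 7.0711, ∠ = arctan(5/5) ≈ 45.00°
pole at origin: |s| = 5, ∠ = 90.00° (in denominator)
|G| = 10 · 8601.5 / 1320 ≈ 65.163

65.2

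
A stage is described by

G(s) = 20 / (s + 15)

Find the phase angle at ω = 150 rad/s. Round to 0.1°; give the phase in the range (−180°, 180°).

-84.3°

At s = jω = j150:
pole (s+15): 15 + j150 → |·| = √(15²+150²) = √22725 ≈ 150.75, ∠ = arctan(150/15) ≈ 84.29°
∠G = 0.00° − 84.29° = -84.29°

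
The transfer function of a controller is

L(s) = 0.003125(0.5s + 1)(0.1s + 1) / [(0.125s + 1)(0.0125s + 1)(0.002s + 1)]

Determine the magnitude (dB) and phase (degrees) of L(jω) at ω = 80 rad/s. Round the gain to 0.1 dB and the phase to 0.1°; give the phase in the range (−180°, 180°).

-23.1 dB, 33.1°

At ω = 80 rad/s:
zero (1 + j80·0.5) = 1 + j40 → |·| ≈ 40.012, ∠ ≈ 88.57°
zero (1 + j80·0.1) = 1 + j8 → |·| ≈ 8.0623, ∠ ≈ 82.87°
pole (1 + j80·0.125) = 1 + j10 → |·| ≈ 10.05, ∠ ≈ 84.29°
pole (1 + j80·0.0125) = 1 + j1 → |·| ≈ 1.4142, ∠ ≈ 45.00°
pole (1 + j80·0.002) = 1 + j0.16 → |·| ≈ 1.0127, ∠ ≈ 9.09°
|L| = 0.003125 · 40.012 · 8.0623 / (10.05 · 1.4142 · 1.0127) ≈ 0.070039
Gain = 20 log₁₀(0.070039) ≈ -23.09 dB
∠L = (88.57° + 82.87°) − (84.29° + 45.00° + 9.09°) = 33.06°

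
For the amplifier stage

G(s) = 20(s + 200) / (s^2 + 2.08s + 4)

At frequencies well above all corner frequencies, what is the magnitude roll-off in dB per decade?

-20 dB/decade

Each pole contributes −20 dB/decade at high frequency; each zero contributes +20 dB/decade.
Net: 1 zero(s) − 2 pole(s) → -20 dB/decade.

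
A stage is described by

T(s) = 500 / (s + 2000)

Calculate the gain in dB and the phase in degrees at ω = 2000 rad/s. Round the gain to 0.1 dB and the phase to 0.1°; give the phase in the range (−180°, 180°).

Substitute s = j2000:
Numerator: 500 = 500 + j0
Denominator: (j2000) + 2000 = 2000 + j2000
|N| = √(500² + 0²) ≈ 500, ∠N ≈ 0.00°
|D| = √(2000² + 2000²) ≈ 2828.4, ∠D ≈ 45.00°
|T| = 500 / 2828.4 ≈ 0.17678
Gain = 20 log₁₀(0.17678) ≈ -15.05 dB
∠T = 0.00° − 45.00° = -45.00°

-15.1 dB, -45.0°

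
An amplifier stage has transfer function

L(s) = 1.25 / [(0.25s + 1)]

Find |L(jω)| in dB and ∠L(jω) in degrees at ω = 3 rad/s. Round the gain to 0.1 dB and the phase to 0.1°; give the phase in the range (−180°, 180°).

0.0 dB, -36.9°

At ω = 3 rad/s:
pole (1 + j3·0.25) = 1 + j0.75 → |·| ≈ 1.25, ∠ ≈ 36.87°
|L| = 1.25 · 1 / (1.25) ≈ 1
Gain = 20 log₁₀(1) ≈ 0.00 dB
∠L = (0°) − (36.87°) = -36.87°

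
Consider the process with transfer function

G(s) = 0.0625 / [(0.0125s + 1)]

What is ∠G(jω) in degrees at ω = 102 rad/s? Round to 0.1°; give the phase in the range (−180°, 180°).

At ω = 102 rad/s:
pole (1 + j102·0.0125) = 1 + j1.275 → |·| ≈ 1.6204, ∠ ≈ 51.89°
∠G = (0°) − (51.89°) = -51.89°

-51.9°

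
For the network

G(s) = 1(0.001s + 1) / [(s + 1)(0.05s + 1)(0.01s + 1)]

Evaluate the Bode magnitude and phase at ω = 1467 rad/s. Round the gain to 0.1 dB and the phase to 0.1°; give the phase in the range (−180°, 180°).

At ω = 1467 rad/s:
zero (1 + j1467·0.001) = 1 + j1.467 → |·| ≈ 1.7754, ∠ ≈ 55.72°
pole (1 + j1467·1) = 1 + j1467 → |·| ≈ 1467, ∠ ≈ 89.96°
pole (1 + j1467·0.05) = 1 + j73.35 → |·| ≈ 73.357, ∠ ≈ 89.22°
pole (1 + j1467·0.01) = 1 + j14.67 → |·| ≈ 14.704, ∠ ≈ 86.10°
|G| = 1 · 1.7754 / (1467 · 73.357 · 14.704) ≈ 1.122e-06
Gain = 20 log₁₀(1.122e-06) ≈ -119.00 dB
∠G = (55.72°) − (89.96° + 89.22° + 86.10°) = -209.56° ≡ 150.44° (principal value)

-119.0 dB, 150.4°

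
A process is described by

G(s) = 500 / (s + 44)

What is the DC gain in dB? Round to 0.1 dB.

G(0) = 500 / (44) ≈ 11.364
20 log₁₀(11.364) ≈ 21.11 dB

21.1 dB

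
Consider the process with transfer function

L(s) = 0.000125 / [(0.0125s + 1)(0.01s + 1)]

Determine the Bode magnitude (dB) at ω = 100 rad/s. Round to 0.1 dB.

-85.2 dB

At ω = 100 rad/s:
pole (1 + j100·0.0125) = 1 + j1.25 → |·| ≈ 1.6008, ∠ ≈ 51.34°
pole (1 + j100·0.01) = 1 + j1 → |·| ≈ 1.4142, ∠ ≈ 45.00°
|L| = 0.000125 · 1 / (1.6008 · 1.4142) ≈ 5.5216e-05
Gain = 20 log₁₀(5.5216e-05) ≈ -85.16 dB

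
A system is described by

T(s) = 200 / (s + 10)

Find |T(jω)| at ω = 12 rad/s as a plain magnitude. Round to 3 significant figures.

Substitute s = j12:
Numerator: 200 = 200 + j0
Denominator: (j12) + 10 = 10 + j12
|N| = √(200² + 0²) ≈ 200, ∠N ≈ 0.00°
|D| = √(10² + 12²) ≈ 15.62, ∠D ≈ 50.19°
|T| = 200 / 15.62 ≈ 12.804

12.8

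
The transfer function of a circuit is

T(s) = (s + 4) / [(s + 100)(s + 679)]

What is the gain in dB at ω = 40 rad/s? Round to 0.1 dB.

-65.2 dB

At s = jω = j40:
zero (s+4): 4 + j40 → |·| = √(4²+40²) = √1616 ≈ 40.2, ∠ = arctan(40/4) ≈ 84.29°
pole (s+100): 100 + j40 → |·| = √(100²+40²) = √11600 ≈ 107.7, ∠ = arctan(40/100) ≈ 21.80°
pole (s+679): 679 + j40 → |·| = √(679²+40²) = √462641 ≈ 680.18, ∠ = arctan(40/679) ≈ 3.37°
|T| = 1 · 40.2 / 73255 ≈ 0.00054877
Gain = 20 log₁₀(0.00054877) ≈ -65.21 dB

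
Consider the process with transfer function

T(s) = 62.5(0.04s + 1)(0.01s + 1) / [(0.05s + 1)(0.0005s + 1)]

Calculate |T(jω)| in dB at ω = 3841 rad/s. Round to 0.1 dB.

59.0 dB

At ω = 3841 rad/s:
zero (1 + j3841·0.04) = 1 + j153.64 → |·| ≈ 153.64, ∠ ≈ 89.63°
zero (1 + j3841·0.01) = 1 + j38.41 → |·| ≈ 38.423, ∠ ≈ 88.51°
pole (1 + j3841·0.05) = 1 + j192.05 → |·| ≈ 192.05, ∠ ≈ 89.70°
pole (1 + j3841·0.0005) = 1 + j1.9205 → |·| ≈ 2.1653, ∠ ≈ 62.49°
|T| = 62.5 · 153.64 · 38.423 / (192.05 · 2.1653) ≈ 887.24
Gain = 20 log₁₀(887.24) ≈ 58.96 dB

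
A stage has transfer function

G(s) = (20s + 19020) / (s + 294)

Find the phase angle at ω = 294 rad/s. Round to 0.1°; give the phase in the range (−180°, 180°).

Substitute s = j294:
Numerator: 20(j294) + 19020 = 19020 + j5880
Denominator: (j294) + 294 = 294 + j294
|N| = √(19020² + 5880²) ≈ 19908, ∠N ≈ 17.18°
|D| = √(294² + 294²) ≈ 415.78, ∠D ≈ 45.00°
∠G = 17.18° − 45.00° = -27.82°

-27.8°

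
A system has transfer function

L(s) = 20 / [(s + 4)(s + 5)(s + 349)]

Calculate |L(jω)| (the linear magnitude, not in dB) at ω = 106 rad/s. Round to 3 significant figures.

4.87e-06

At s = jω = j106:
pole (s+4): 4 + j106 → |·| = √(4²+106²) = √11252 ≈ 106.08, ∠ = arctan(106/4) ≈ 87.84°
pole (s+5): 5 + j106 → |·| = √(5²+106²) = √11261 ≈ 106.12, ∠ = arctan(106/5) ≈ 87.30°
pole (s+349): 349 + j106 → |·| = √(349²+106²) = √133037 ≈ 364.74, ∠ = arctan(106/349) ≈ 16.89°
|L| = 20 / 4.106e+06 ≈ 4.8709e-06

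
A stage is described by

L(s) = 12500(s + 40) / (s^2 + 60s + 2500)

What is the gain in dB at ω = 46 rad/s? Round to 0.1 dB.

At s = jω = j46:
zero (s+40): 40 + j46 → |·| = √(40²+46²) = √3716 ≈ 60.959, ∠ = arctan(46/40) ≈ 48.99°
quadratic: (j46)² + 60·j46 + 2500 = 384 + j2760 → |·| ≈ 2786.6, ∠ ≈ 82.08°
|L| = 12500 · 60.959 / 2786.6 ≈ 273.45
Gain = 20 log₁₀(273.45) ≈ 48.74 dB

48.7 dB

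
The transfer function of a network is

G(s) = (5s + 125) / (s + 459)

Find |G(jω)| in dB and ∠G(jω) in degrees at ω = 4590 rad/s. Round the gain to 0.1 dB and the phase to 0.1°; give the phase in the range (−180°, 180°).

13.9 dB, 5.4°

Substitute s = j4590:
Numerator: 5(j4590) + 125 = 125 + j22950
Denominator: (j4590) + 459 = 459 + j4590
|N| = √(125² + 22950²) ≈ 22950, ∠N ≈ 89.69°
|D| = √(459² + 4590²) ≈ 4612.9, ∠D ≈ 84.29°
|G| = 22950 / 4612.9 ≈ 4.9752
Gain = 20 log₁₀(4.9752) ≈ 13.94 dB
∠G = 89.69° − 84.29° = 5.40°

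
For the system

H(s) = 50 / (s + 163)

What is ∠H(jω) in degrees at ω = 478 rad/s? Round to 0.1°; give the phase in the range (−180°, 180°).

-71.2°

Substitute s = j478:
Numerator: 50 = 50 + j0
Denominator: (j478) + 163 = 163 + j478
|N| = √(50² + 0²) ≈ 50, ∠N ≈ 0.00°
|D| = √(163² + 478²) ≈ 505.03, ∠D ≈ 71.17°
∠H = 0.00° − 71.17° = -71.17°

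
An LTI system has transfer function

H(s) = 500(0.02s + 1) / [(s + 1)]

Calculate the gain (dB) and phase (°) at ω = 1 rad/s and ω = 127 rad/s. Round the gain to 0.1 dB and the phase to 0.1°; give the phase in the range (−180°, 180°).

ω = 1: 51.0 dB, -43.9°; ω = 127: 20.6 dB, -21.0°

At ω = 1 rad/s:
zero (1 + j1·0.02) = 1 + j0.02 → |·| ≈ 1.0002, ∠ ≈ 1.15°
pole (1 + j1·1) = 1 + j1 → |·| ≈ 1.4142, ∠ ≈ 45.00°
|H| = 500 · 1.0002 / (1.4142) ≈ 353.63
Gain = 20 log₁₀(353.63) ≈ 50.97 dB
∠H = (1.15°) − (45.00°) = -43.85°

At ω = 127 rad/s:
zero (1 + j127·0.02) = 1 + j2.54 → |·| ≈ 2.7298, ∠ ≈ 68.51°
pole (1 + j127·1) = 1 + j127 → |·| ≈ 127, ∠ ≈ 89.55°
|H| = 500 · 2.7298 / (127) ≈ 10.747
Gain = 20 log₁₀(10.747) ≈ 20.63 dB
∠H = (68.51°) − (89.55°) = -21.04°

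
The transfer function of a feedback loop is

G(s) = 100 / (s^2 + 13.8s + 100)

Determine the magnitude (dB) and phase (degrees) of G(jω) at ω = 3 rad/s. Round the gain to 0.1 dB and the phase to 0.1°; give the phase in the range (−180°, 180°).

0.0 dB, -24.5°

At s = jω = j3:
quadratic: (j3)² + 13.8·j3 + 100 = 91 + j41.4 → |·| ≈ 99.975, ∠ ≈ 24.46°
|G| = 100 / 99.975 ≈ 1.0003
Gain = 20 log₁₀(1.0003) ≈ 0.00 dB
∠G = 0.00° − 24.46° = -24.46°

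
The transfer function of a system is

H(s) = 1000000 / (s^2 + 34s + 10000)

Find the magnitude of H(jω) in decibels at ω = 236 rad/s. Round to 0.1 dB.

At s = jω = j236:
quadratic: (j236)² + 34·j236 + 10000 = -45696 + j8024 → |·| ≈ 46395, ∠ ≈ 170.04°
|H| = 1000000 / 46395 ≈ 21.554
Gain = 20 log₁₀(21.554) ≈ 26.67 dB

26.7 dB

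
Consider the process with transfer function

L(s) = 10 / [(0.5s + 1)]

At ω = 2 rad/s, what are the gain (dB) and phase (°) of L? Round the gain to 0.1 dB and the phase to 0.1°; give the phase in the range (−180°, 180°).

At ω = 2 rad/s:
pole (1 + j2·0.5) = 1 + j1 → |·| ≈ 1.4142, ∠ ≈ 45.00°
|L| = 10 · 1 / (1.4142) ≈ 7.0711
Gain = 20 log₁₀(7.0711) ≈ 16.99 dB
∠L = (0°) − (45.00°) = -45.00°

17.0 dB, -45.0°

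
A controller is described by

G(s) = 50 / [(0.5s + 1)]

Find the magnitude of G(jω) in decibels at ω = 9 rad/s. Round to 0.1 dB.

20.7 dB

At ω = 9 rad/s:
pole (1 + j9·0.5) = 1 + j4.5 → |·| ≈ 4.6098, ∠ ≈ 77.47°
|G| = 50 · 1 / (4.6098) ≈ 10.846
Gain = 20 log₁₀(10.846) ≈ 20.71 dB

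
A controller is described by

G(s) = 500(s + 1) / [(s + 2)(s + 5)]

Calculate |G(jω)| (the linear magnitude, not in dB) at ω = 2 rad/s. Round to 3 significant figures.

73.4

At s = jω = j2:
zero (s+1): 1 + j2 → |·| = √(1²+2²) = √5 ≈ 2.2361, ∠ = arctan(2/1) ≈ 63.43°
pole (s+2): 2 + j2 → |·| = √(2²+2²) = √8 ≈ 2.8284, ∠ = arctan(2/2) ≈ 45.00°
pole (s+5): 5 + j2 → |·| = √(5²+2²) = √29 ≈ 5.3852, ∠ = arctan(2/5) ≈ 21.80°
|G| = 500 · 2.2361 / 15.231 ≈ 73.406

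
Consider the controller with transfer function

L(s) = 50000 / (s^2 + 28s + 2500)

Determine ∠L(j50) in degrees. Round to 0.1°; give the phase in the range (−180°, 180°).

-90.0°

At s = jω = j50:
quadratic: (j50)² + 28·j50 + 2500 = 0 + j1400 → |·| ≈ 1400, ∠ ≈ 90.00°
∠L = 0.00° − 90.00° = -90.00°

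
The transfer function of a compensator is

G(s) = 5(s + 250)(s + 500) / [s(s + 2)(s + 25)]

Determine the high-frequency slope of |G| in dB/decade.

-20 dB/decade

Each pole contributes −20 dB/decade at high frequency; each zero contributes +20 dB/decade.
Net: 2 zero(s) − 3 pole(s) → -20 dB/decade.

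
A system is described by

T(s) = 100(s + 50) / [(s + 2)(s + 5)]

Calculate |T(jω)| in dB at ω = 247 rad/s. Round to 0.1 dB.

At s = jω = j247:
zero (s+50): 50 + j247 → |·| = √(50²+247²) = √63509 ≈ 252.01, ∠ = arctan(247/50) ≈ 78.56°
pole (s+2): 2 + j247 → |·| = √(2²+247²) = √61013 ≈ 247.01, ∠ = arctan(247/2) ≈ 89.54°
pole (s+5): 5 + j247 → |·| = √(5²+247²) = √61034 ≈ 247.05, ∠ = arctan(247/5) ≈ 88.84°
|T| = 100 · 252.01 / 61024 ≈ 0.41297
Gain = 20 log₁₀(0.41297) ≈ -7.68 dB

-7.7 dB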